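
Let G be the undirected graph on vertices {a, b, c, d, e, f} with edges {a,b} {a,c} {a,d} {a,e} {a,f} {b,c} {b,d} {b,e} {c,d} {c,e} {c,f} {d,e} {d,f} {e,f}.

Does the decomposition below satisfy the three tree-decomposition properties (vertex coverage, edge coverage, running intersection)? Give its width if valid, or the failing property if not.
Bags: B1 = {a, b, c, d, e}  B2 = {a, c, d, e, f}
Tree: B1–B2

Yes; width 4.

Vertex coverage: the bags together contain {a, b, c, d, e, f}, the full vertex set. Edge coverage: each edge of G has both endpoints in at least one bag. Running intersection: for every vertex, the bags containing it form a connected subtree. All three properties hold, so this is a valid tree decomposition of width max|bag| − 1 = 4, and hence tw(G) ≤ 4.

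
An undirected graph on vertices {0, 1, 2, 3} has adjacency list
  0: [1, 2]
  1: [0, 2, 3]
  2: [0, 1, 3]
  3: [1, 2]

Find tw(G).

2

A width-2 tree decomposition is:
Bags: B1 = {0, 1, 2}  B2 = {1, 2, 3}
Tree: B1–B2
The largest bag has 3 vertices, giving width 2; this decomposition certifies tw(G) ≤ 2. For the lower bound, the 3 vertices {0, 1, 2} are pairwise adjacent, and any tree decomposition puts a clique entirely inside one bag — forcing width ≥ 2. Combining the bounds, tw(G) = 2.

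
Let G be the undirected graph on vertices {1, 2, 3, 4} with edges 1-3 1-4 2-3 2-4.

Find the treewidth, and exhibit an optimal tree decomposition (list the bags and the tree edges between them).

Treewidth 2.
One such decomposition:
Bags: B1 = {1, 3, 4}  B2 = {2, 3, 4}
Tree: B1–B2

The largest bag has 3 vertices, giving width 2; this decomposition certifies tw(G) ≤ 2. The edges 3–1–4–2–3 form a cycle, so G is not a tree and its treewidth is at least 2. Combining the bounds, tw(G) = 2.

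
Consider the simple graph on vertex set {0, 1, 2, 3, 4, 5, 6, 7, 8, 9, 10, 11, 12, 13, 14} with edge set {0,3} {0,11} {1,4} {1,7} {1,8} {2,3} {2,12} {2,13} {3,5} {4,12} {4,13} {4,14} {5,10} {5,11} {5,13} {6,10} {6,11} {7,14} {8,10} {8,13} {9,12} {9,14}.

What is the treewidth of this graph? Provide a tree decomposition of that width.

Each bag holds 4 vertices, so the decomposition has width 3, which upper-bounds the treewidth. For the lower bound: the 4 vertex sets {0,6,11}, {3}, {5}, {2,8,10,13} are disjoint, each induces a connected subgraph, and every pair is joined by at least one edge of G. Contracting each set to a single vertex therefore yields K_{4} as a minor, and since treewidth is minor-monotone, tw(G) ≥ tw(K_{4}) = 3. Therefore the treewidth is 3.

Treewidth 3.
One optimal decomposition is:
Bags: B1 = {0, 3, 6, 11}  B2 = {3, 5, 6, 11}  B3 = {3, 5, 6, 10}  B4 = {2, 3, 5, 10}  B5 = {2, 5, 10, 13}  B6 = {2, 8, 10, 13}  B7 = {2, 8, 12, 13}  B8 = {4, 8, 12, 13}  B9 = {1, 4, 8, 12}  B10 = {1, 4, 9, 12}  B11 = {1, 4, 9, 14}  B12 = {1, 7, 9, 14}
Tree: B1–B2, B2–B3, B3–B4, B4–B5, B5–B6, B6–B7, B7–B8, B8–B9, B9–B10, B10–B11, B11–B12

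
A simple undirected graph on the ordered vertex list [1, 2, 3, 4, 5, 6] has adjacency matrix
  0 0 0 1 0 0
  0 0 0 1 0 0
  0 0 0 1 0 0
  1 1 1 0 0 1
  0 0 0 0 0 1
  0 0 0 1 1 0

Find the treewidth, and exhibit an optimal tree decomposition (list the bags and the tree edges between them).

The largest bag has 2 vertices, giving width 1; this decomposition certifies tw(G) ≤ 1. Since G has at least one edge (e.g. 5–6), it is not an edgeless graph, so tw(G) ≥ 1. Hence tw(G) = 1 exactly.

Treewidth 1.
One such decomposition:
Bags: B1 = {5, 6}  B2 = {4, 6}  B3 = {1, 4}  B4 = {2, 4}  B5 = {3, 4}
Tree: B1–B2, B2–B3, B3–B4, B2–B5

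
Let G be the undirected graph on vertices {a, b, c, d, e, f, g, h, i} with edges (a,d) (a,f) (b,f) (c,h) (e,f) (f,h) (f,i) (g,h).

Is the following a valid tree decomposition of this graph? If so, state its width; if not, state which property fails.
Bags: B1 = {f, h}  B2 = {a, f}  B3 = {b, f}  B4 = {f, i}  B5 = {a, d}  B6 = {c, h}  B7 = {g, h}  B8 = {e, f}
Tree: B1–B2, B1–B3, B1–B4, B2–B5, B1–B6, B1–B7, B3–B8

Yes; width 1.

Every vertex of G appears in some bag (union = {a, b, c, d, e, f, g, h, i}); every edge is covered by a bag; and for each vertex v the set of bags containing v is connected in the bag tree. The decomposition is therefore valid. The largest bag has 2 vertices, so the width is 1.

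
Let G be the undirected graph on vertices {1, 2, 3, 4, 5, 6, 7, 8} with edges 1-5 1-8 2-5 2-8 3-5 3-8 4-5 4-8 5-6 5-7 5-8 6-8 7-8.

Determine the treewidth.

A width-2 tree decomposition is:
Bags: B1 = {5, 7, 8}  B2 = {3, 5, 8}  B3 = {2, 5, 8}  B4 = {4, 5, 8}  B5 = {1, 5, 8}  B6 = {5, 6, 8}
Tree: B1–B2, B2–B3, B3–B4, B1–B5, B1–B6
The largest bag has 3 vertices, giving width 2; this decomposition certifies tw(G) ≤ 2. On the other hand G contains the 3-clique {1, 5, 8}. A clique must lie in a single bag of any decomposition, so no decomposition can have width below 2. Therefore the treewidth is 2.

2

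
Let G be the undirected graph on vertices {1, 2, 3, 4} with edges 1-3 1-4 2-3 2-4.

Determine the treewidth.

2

A width-2 tree decomposition is:
Bags: B1 = {2, 3, 4}  B2 = {1, 3, 4}
Tree: B1–B2
Each bag holds 3 vertices, so the decomposition has width 2, which upper-bounds the treewidth. The edges 4–2–3–1–4 form a cycle, so G is not a tree and its treewidth is at least 2. Combining the bounds, tw(G) = 2.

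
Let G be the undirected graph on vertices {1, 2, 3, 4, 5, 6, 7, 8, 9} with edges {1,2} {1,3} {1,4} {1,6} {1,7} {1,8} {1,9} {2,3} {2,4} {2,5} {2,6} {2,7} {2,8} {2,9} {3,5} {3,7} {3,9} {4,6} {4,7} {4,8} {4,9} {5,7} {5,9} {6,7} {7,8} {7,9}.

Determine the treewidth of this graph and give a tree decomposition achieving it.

Every bag has size at most 5, so the width is 5 − 1 = 4 and tw(G) ≤ 4. Conversely, {1, 2, 3, 7, 9} is a clique of size 5, and the vertices of any clique must share a bag in every tree decomposition; so some bag has ≥ 5 vertices and tw(G) ≥ 4. Hence tw(G) = 4 exactly.

Treewidth 4.
One optimal decomposition is:
Bags: B1 = {1, 2, 3, 7, 9}  B2 = {1, 2, 4, 7, 9}  B3 = {2, 3, 5, 7, 9}  B4 = {1, 2, 4, 7, 8}  B5 = {1, 2, 4, 6, 7}
Tree: B1–B2, B1–B3, B2–B4, B4–B5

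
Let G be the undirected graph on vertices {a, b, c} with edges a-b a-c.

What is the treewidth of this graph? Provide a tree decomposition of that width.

Every bag has size at most 2, so the width is 2 − 1 = 1 and tw(G) ≤ 1. G has an edge, so its treewidth is at least 1. The upper and lower bounds meet at 1, so that is the treewidth.

Treewidth 1.
One such decomposition:
Bags: B1 = {a, c}  B2 = {a, b}
Tree: B1–B2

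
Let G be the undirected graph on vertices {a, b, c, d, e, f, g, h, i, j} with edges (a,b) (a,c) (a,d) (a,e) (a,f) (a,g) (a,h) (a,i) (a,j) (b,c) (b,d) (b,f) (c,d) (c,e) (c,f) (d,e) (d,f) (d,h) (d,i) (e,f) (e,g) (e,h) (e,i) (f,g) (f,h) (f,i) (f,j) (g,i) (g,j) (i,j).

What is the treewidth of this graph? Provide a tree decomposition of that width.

Treewidth 4.
Bags: B1 = {a, c, d, e, f}  B2 = {a, d, e, f, h}  B3 = {a, d, e, f, i}  B4 = {a, e, f, g, i}  B5 = {a, f, g, i, j}  B6 = {a, b, c, d, f}
Tree: B1–B2, B2–B3, B3–B4, B4–B5, B1–B6

The largest bag has 5 vertices, giving width 4; this decomposition certifies tw(G) ≤ 4. Conversely, {a, d, e, f, h} is a clique of size 5, and the vertices of any clique must share a bag in every tree decomposition; so some bag has ≥ 5 vertices and tw(G) ≥ 4. Combining the bounds, tw(G) = 4.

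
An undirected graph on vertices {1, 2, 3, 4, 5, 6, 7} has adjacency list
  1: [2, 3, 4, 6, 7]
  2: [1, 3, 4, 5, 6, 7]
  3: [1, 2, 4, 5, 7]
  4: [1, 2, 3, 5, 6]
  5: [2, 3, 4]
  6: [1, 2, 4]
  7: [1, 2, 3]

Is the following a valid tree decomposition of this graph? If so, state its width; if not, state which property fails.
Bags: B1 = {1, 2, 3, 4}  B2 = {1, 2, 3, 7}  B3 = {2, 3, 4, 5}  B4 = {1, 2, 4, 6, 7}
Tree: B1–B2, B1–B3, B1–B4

No — bags containing vertex 7 are not connected in the tree.

A tree decomposition must satisfy three properties: every vertex lies in some bag; for every edge, both endpoints lie together in some bag; and for every vertex, the bags containing it form a connected subtree. Here bags containing vertex 7 are not connected in the tree, so the decomposition is invalid.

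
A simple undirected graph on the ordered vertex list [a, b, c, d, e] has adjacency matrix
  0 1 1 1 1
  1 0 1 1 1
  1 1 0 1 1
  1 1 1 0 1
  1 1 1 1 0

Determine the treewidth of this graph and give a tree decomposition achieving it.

Treewidth 4.
One optimal decomposition is:
Bags: B1 = {a, b, c, d, e}
Tree: (single bag)

With just one bag of size 5, the width is 5 − 1 = 4, so tw(G) ≤ 4. On the other hand G contains the 5-clique {a, b, c, d, e}. A clique must lie in a single bag of any decomposition, so no decomposition can have width below 4. Hence tw(G) = 4 exactly.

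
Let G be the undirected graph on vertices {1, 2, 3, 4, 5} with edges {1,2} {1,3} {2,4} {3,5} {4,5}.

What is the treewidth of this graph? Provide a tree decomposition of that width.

The largest bag has 3 vertices, giving width 2; this decomposition certifies tw(G) ≤ 2. For the lower bound, G contains the cycle 4–2–1–3–5–4, so G is not a forest; only forests have treewidth ≤ 1, hence tw(G) ≥ 2. The upper and lower bounds meet at 2, so that is the treewidth.

Treewidth 2.
One such decomposition:
Bags: B1 = {1, 2, 4}  B2 = {1, 3, 4}  B3 = {3, 4, 5}
Tree: B1–B2, B2–B3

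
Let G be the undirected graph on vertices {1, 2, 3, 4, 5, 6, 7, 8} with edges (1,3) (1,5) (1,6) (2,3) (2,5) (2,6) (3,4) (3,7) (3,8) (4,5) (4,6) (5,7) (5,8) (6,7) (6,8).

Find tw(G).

A width-3 tree decomposition is:
Bags: B1 = {3, 4, 5, 6}  B2 = {3, 5, 6, 7}  B3 = {3, 5, 6, 8}  B4 = {1, 3, 5, 6}  B5 = {2, 3, 5, 6}
Tree: B1–B2, B2–B3, B3–B4, B4–B5
Every bag has size at most 4, so the width is 4 − 1 = 3 and tw(G) ≤ 3. For the lower bound: the 4 vertex sets {4,5}, {6,7}, {3}, {8} are disjoint, each induces a connected subgraph, and every pair is joined by at least one edge of G. Contracting each set to a single vertex therefore yields K_{4} as a minor, and since treewidth is minor-monotone, tw(G) ≥ tw(K_{4}) = 3. Hence tw(G) = 3 exactly.

3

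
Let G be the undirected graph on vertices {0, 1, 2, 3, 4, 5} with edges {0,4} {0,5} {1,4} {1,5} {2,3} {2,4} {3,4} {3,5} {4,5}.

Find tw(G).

A width-2 tree decomposition is:
Bags: B1 = {0, 4, 5}  B2 = {3, 4, 5}  B3 = {2, 3, 4}  B4 = {1, 4, 5}
Tree: B1–B2, B2–B3, B2–B4
The largest bag has 3 vertices, giving width 2; this decomposition certifies tw(G) ≤ 2. Conversely, {2, 3, 4} is a clique of size 3, and the vertices of any clique must share a bag in every tree decomposition; so some bag has ≥ 3 vertices and tw(G) ≥ 2. Combining the bounds, tw(G) = 2.

2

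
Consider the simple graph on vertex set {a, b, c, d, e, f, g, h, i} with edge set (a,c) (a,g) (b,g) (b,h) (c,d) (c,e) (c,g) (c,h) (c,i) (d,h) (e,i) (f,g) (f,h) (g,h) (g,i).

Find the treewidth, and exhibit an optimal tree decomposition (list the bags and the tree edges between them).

Each bag holds 3 vertices, so the decomposition has width 2, which upper-bounds the treewidth. On the other hand G contains the 3-clique {c, d, h}. A clique must lie in a single bag of any decomposition, so no decomposition can have width below 2. Hence tw(G) = 2 exactly.

Treewidth 2.
One such decomposition:
Bags: B1 = {c, g, h}  B2 = {f, g, h}  B3 = {c, g, i}  B4 = {c, d, h}  B5 = {c, e, i}  B6 = {a, c, g}  B7 = {b, g, h}
Tree: B1–B2, B1–B3, B1–B4, B3–B5, B1–B6, B1–B7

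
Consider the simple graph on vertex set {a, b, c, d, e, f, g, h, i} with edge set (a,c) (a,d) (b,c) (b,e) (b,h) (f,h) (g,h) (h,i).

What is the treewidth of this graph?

A width-1 tree decomposition is:
Bags: B1 = {g, h}  B2 = {f, h}  B3 = {b, h}  B4 = {b, c}  B5 = {a, c}  B6 = {h, i}  B7 = {a, d}  B8 = {b, e}
Tree: B1–B2, B2–B3, B3–B4, B4–B5, B3–B6, B5–B7, B3–B8
The largest bag has 2 vertices, giving width 1; this decomposition certifies tw(G) ≤ 1. Any graph with an edge has treewidth ≥ 1, and G has the edge g–h. Therefore the treewidth is 1.

1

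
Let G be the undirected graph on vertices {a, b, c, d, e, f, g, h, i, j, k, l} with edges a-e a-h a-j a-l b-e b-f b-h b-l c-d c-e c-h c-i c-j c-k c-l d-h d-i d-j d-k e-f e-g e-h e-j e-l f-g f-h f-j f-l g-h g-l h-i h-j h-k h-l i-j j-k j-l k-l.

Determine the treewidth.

A width-4 tree decomposition is:
Bags: B1 = {c, h, j, k, l}  B2 = {c, e, h, j, l}  B3 = {a, e, h, j, l}  B4 = {e, f, h, j, l}  B5 = {b, e, f, h, l}  B6 = {e, f, g, h, l}  B7 = {c, d, h, j, k}  B8 = {c, d, h, i, j}
Tree: B1–B2, B2–B3, B2–B4, B4–B5, B4–B6, B1–B7, B7–B8
Every bag has size at most 5, so the width is 5 − 1 = 4 and tw(G) ≤ 4. For the lower bound, the 5 vertices {e, f, g, h, l} are pairwise adjacent, and any tree decomposition puts a clique entirely inside one bag — forcing width ≥ 4. Therefore the treewidth is 4.

4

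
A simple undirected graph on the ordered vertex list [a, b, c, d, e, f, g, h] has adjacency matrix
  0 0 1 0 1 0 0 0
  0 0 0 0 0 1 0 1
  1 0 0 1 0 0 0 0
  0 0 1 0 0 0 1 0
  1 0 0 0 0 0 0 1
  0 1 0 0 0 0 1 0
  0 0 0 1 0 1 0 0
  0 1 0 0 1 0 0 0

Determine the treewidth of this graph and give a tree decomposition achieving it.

Treewidth 2.
One optimal decomposition is:
Bags: B1 = {b, f, g}  B2 = {b, d, g}  B3 = {b, c, d}  B4 = {a, b, c}  B5 = {a, b, e}  B6 = {b, e, h}
Tree: B1–B2, B2–B3, B3–B4, B4–B5, B5–B6

Every bag has size at most 3, so the width is 3 − 1 = 2 and tw(G) ≤ 2. Since b–f–g–d–c–a–e–h–b is a cycle in G, G is not acyclic. Forests are exactly the graphs of treewidth ≤ 1, so tw(G) ≥ 2. Combining the bounds, tw(G) = 2.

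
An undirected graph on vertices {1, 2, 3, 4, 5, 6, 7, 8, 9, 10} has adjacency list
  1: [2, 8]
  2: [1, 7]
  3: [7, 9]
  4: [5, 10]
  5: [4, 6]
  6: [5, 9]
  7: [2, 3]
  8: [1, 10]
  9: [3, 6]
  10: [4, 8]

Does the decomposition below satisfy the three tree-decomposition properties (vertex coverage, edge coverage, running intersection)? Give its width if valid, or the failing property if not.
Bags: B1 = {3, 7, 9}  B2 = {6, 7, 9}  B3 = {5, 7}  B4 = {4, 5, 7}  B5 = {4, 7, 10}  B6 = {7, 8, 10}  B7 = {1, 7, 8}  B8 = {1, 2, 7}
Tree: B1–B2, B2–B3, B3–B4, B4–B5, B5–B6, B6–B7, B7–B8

A tree decomposition must satisfy three properties: every vertex lies in some bag; for every edge, both endpoints lie together in some bag; and for every vertex, the bags containing it form a connected subtree. Here edge (6,5) lies in no bag, so the decomposition is invalid.

No — edge (6,5) lies in no bag.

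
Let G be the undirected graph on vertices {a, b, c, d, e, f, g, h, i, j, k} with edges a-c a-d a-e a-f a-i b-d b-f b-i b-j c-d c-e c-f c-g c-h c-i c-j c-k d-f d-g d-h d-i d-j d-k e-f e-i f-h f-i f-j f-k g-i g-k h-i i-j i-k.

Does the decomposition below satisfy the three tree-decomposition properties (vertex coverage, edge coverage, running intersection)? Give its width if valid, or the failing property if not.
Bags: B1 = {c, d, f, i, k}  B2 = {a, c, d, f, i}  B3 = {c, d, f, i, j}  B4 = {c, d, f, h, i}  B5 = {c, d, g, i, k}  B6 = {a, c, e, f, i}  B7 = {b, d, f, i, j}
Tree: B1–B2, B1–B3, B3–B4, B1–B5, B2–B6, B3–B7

Yes; width 4.

Every vertex of G appears in some bag (union = {a, b, c, d, e, f, g, h, i, j, k}); every edge is covered by a bag; and for each vertex v the set of bags containing v is connected in the bag tree. The decomposition is therefore valid. The largest bag has 5 vertices, so the width is 4.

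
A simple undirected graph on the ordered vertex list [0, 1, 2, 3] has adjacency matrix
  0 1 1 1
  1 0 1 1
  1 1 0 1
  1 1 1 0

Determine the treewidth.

A width-3 tree decomposition is:
Bags: B1 = {0, 1, 2, 3}
Tree: (single bag)
A single bag containing all 4 vertices is trivially a valid decomposition of width 3. On the other hand G contains the 4-clique {0, 1, 2, 3}. A clique must lie in a single bag of any decomposition, so no decomposition can have width below 3. Combining the bounds, tw(G) = 3.

3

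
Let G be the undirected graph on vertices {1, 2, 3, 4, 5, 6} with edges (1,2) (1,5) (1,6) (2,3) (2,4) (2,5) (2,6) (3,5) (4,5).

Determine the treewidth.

2

A width-2 tree decomposition is:
Bags: B1 = {1, 2, 5}  B2 = {2, 3, 5}  B3 = {1, 2, 6}  B4 = {2, 4, 5}
Tree: B1–B2, B1–B3, B2–B4
The largest bag has 3 vertices, giving width 2; this decomposition certifies tw(G) ≤ 2. For the lower bound, the 3 vertices {1, 2, 5} are pairwise adjacent, and any tree decomposition puts a clique entirely inside one bag — forcing width ≥ 2. Hence tw(G) = 2 exactly.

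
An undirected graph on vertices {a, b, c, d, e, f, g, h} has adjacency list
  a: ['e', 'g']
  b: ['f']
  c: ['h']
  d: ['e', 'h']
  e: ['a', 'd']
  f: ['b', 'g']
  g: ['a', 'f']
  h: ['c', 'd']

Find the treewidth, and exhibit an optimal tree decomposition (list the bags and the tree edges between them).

Every bag has size at most 2, so the width is 2 − 1 = 1 and tw(G) ≤ 1. Since G has at least one edge (e.g. c–h), it is not an edgeless graph, so tw(G) ≥ 1. Combining the bounds, tw(G) = 1.

Treewidth 1.
Bags: B1 = {c, h}  B2 = {d, h}  B3 = {d, e}  B4 = {a, e}  B5 = {a, g}  B6 = {f, g}  B7 = {b, f}
Tree: B1–B2, B2–B3, B3–B4, B4–B5, B5–B6, B6–B7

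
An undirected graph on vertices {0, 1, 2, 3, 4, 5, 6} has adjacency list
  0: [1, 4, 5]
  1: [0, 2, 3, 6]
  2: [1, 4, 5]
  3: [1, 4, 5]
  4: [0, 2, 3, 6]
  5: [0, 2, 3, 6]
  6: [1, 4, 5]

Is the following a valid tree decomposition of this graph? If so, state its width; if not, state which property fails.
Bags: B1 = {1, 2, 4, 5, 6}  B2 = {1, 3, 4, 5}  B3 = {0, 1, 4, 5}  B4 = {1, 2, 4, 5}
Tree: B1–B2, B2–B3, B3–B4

No — bags containing vertex 2 are not connected in the tree.

A tree decomposition must satisfy three properties: every vertex lies in some bag; for every edge, both endpoints lie together in some bag; and for every vertex, the bags containing it form a connected subtree. Here bags containing vertex 2 are not connected in the tree, so the decomposition is invalid.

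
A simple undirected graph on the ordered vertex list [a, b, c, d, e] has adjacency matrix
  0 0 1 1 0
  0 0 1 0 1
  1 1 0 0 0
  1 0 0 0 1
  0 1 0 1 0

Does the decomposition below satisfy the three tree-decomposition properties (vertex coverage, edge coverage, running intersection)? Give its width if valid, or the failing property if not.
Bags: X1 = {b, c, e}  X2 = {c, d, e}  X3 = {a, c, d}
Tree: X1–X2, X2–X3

Yes; width 2.

Checking the three conditions: (i) the bags cover all of {a, b, c, d, e}; (ii) for each edge, some bag contains both endpoints; (iii) the bags containing any fixed vertex form a subtree. All hold, so the decomposition is valid with width 3 − 1 = 2.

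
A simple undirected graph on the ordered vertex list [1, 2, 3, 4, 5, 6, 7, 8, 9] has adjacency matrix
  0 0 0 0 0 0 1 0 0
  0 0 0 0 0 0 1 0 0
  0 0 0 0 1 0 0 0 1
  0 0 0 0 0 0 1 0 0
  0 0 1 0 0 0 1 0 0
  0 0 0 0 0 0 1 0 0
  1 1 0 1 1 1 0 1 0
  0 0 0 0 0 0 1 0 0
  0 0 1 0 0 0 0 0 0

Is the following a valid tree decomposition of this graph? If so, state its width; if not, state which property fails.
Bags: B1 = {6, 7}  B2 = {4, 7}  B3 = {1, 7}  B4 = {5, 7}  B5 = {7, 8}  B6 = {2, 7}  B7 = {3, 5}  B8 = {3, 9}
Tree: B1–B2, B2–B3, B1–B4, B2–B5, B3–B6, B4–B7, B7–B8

Yes; width 1.

Vertex coverage: the bags together contain {1, 2, 3, 4, 5, 6, 7, 8, 9}, the full vertex set. Edge coverage: each edge of G has both endpoints in at least one bag. Running intersection: for every vertex, the bags containing it form a connected subtree. All three properties hold, so this is a valid tree decomposition of width max|bag| − 1 = 1, and hence tw(G) ≤ 1.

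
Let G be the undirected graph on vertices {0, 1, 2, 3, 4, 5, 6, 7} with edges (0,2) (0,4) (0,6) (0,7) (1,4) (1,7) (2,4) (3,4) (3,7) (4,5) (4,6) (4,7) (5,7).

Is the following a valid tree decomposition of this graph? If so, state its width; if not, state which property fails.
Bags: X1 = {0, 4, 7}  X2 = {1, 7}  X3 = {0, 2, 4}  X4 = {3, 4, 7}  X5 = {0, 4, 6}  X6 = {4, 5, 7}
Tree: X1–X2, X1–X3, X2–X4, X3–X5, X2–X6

No — edge (4,1) lies in no bag.

A tree decomposition must satisfy three properties: every vertex lies in some bag; for every edge, both endpoints lie together in some bag; and for every vertex, the bags containing it form a connected subtree. Here edge (4,1) lies in no bag, so the decomposition is invalid.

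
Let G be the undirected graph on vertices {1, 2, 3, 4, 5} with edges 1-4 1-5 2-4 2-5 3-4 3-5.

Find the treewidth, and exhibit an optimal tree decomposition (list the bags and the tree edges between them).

Treewidth 2.
One optimal decomposition is:
Bags: B1 = {3, 4, 5}  B2 = {1, 4, 5}  B3 = {2, 4, 5}
Tree: B1–B2, B2–B3

Each bag holds 3 vertices, so the decomposition has width 2, which upper-bounds the treewidth. Since 3–4–1–5–3 is a cycle in G, G is not acyclic. Forests are exactly the graphs of treewidth ≤ 1, so tw(G) ≥ 2. Combining the bounds, tw(G) = 2.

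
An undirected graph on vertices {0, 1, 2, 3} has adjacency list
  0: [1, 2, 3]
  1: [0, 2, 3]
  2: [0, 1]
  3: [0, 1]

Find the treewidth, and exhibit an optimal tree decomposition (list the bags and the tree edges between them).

The largest bag has 3 vertices, giving width 2; this decomposition certifies tw(G) ≤ 2. For the lower bound, the 3 vertices {0, 1, 2} are pairwise adjacent, and any tree decomposition puts a clique entirely inside one bag — forcing width ≥ 2. Combining the bounds, tw(G) = 2.

Treewidth 2.
One such decomposition:
Bags: B1 = {0, 1, 3}  B2 = {0, 1, 2}
Tree: B1–B2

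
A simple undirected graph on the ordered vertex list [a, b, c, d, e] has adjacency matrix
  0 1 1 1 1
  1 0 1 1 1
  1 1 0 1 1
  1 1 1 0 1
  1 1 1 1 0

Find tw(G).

A width-4 tree decomposition is:
Bags: B1 = {a, b, c, d, e}
Tree: (single bag)
With just one bag of size 5, the width is 5 − 1 = 4, so tw(G) ≤ 4. Conversely, {a, b, c, d, e} is a clique of size 5, and the vertices of any clique must share a bag in every tree decomposition; so some bag has ≥ 5 vertices and tw(G) ≥ 4. Hence tw(G) = 4 exactly.

4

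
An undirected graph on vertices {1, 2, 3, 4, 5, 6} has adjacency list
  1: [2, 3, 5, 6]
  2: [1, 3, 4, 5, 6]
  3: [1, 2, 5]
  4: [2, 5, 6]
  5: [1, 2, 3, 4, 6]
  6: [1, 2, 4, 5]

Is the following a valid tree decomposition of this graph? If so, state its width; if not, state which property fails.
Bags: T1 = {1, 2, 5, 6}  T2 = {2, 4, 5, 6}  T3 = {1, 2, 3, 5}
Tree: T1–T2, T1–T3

Checking the three conditions: (i) the bags cover all of {1, 2, 3, 4, 5, 6}; (ii) for each edge, some bag contains both endpoints; (iii) the bags containing any fixed vertex form a subtree. All hold, so the decomposition is valid with width 4 − 1 = 3.

Yes; width 3.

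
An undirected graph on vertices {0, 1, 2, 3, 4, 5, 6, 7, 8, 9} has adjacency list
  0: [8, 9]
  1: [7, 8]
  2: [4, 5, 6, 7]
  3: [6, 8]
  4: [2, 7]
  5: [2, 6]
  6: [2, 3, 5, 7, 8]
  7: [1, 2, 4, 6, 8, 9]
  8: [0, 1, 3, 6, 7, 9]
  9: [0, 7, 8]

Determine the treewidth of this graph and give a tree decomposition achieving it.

Treewidth 2.
One optimal decomposition is:
Bags: B1 = {6, 7, 8}  B2 = {2, 6, 7}  B3 = {3, 6, 8}  B4 = {2, 5, 6}  B5 = {7, 8, 9}  B6 = {2, 4, 7}  B7 = {0, 8, 9}  B8 = {1, 7, 8}
Tree: B1–B2, B1–B3, B2–B4, B1–B5, B2–B6, B5–B7, B1–B8

Every bag has size at most 3, so the width is 3 − 1 = 2 and tw(G) ≤ 2. On the other hand G contains the 3-clique {0, 8, 9}. A clique must lie in a single bag of any decomposition, so no decomposition can have width below 2. Therefore the treewidth is 2.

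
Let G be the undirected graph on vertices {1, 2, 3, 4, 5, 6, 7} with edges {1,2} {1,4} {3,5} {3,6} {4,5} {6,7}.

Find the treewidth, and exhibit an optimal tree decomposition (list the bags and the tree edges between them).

The largest bag has 2 vertices, giving width 1; this decomposition certifies tw(G) ≤ 1. G has an edge, so its treewidth is at least 1. Combining the bounds, tw(G) = 1.

Treewidth 1.
One such decomposition:
Bags: B1 = {1, 2}  B2 = {1, 4}  B3 = {4, 5}  B4 = {3, 5}  B5 = {3, 6}  B6 = {6, 7}
Tree: B1–B2, B2–B3, B3–B4, B4–B5, B5–B6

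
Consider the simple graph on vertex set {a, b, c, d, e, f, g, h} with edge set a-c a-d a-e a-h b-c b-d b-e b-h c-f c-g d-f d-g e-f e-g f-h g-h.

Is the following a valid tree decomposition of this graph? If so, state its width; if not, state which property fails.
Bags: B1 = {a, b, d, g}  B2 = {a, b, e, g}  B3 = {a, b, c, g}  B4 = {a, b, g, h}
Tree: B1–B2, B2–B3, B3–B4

A tree decomposition must satisfy three properties: every vertex lies in some bag; for every edge, both endpoints lie together in some bag; and for every vertex, the bags containing it form a connected subtree. Here vertex f appears in no bag, so the decomposition is invalid.

No — vertex f appears in no bag.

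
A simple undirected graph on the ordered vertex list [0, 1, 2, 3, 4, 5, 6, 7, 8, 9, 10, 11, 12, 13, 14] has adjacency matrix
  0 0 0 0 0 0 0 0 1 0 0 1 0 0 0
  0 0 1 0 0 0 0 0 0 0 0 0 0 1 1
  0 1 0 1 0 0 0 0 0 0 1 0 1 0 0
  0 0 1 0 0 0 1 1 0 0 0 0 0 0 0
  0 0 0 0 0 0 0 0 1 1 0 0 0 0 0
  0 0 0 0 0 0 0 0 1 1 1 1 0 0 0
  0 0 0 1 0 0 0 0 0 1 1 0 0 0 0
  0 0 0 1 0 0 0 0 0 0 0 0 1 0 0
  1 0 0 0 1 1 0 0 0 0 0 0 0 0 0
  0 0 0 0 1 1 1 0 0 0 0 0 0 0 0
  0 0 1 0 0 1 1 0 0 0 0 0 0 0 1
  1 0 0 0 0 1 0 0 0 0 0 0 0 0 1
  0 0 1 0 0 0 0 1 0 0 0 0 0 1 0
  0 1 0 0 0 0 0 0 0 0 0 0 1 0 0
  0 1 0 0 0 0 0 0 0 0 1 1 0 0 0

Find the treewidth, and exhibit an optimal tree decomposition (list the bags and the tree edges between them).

Treewidth 3.
One optimal decomposition is:
Bags: B1 = {1, 7, 12, 13}  B2 = {1, 2, 7, 12}  B3 = {1, 2, 3, 7}  B4 = {1, 2, 3, 14}  B5 = {2, 3, 10, 14}  B6 = {3, 6, 10, 14}  B7 = {6, 10, 11, 14}  B8 = {5, 6, 10, 11}  B9 = {5, 6, 9, 11}  B10 = {0, 5, 9, 11}  B11 = {0, 5, 8, 9}  B12 = {0, 4, 8, 9}
Tree: B1–B2, B2–B3, B3–B4, B4–B5, B5–B6, B6–B7, B7–B8, B8–B9, B9–B10, B10–B11, B11–B12

Each bag holds 4 vertices, so the decomposition has width 3, which upper-bounds the treewidth. For the lower bound: the 4 vertex sets {7,12,13}, {1}, {2}, {3,6,10,14} are disjoint, each induces a connected subgraph, and every pair is joined by at least one edge of G. Contracting each set to a single vertex therefore yields K_{4} as a minor, and since treewidth is minor-monotone, tw(G) ≥ tw(K_{4}) = 3. Hence tw(G) = 3 exactly.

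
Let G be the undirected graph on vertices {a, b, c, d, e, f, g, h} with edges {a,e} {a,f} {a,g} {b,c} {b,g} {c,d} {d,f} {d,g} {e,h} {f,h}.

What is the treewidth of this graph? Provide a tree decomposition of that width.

Every bag has size at most 3, so the width is 3 − 1 = 2 and tw(G) ≤ 2. Since h–e–a–f–h is a cycle in G, G is not acyclic. Forests are exactly the graphs of treewidth ≤ 1, so tw(G) ≥ 2. The upper and lower bounds meet at 2, so that is the treewidth.

Treewidth 2.
One optimal decomposition is:
Bags: B1 = {e, f, h}  B2 = {a, e, f}  B3 = {a, d, f}  B4 = {a, d, g}  B5 = {c, d, g}  B6 = {b, c, g}
Tree: B1–B2, B2–B3, B3–B4, B4–B5, B5–B6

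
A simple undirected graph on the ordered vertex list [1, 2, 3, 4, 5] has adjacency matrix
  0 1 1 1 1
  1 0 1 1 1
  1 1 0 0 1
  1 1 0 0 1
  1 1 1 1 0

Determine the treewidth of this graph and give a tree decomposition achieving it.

Every bag has size at most 4, so the width is 4 − 1 = 3 and tw(G) ≤ 3. Conversely, {1, 2, 3, 5} is a clique of size 4, and the vertices of any clique must share a bag in every tree decomposition; so some bag has ≥ 4 vertices and tw(G) ≥ 3. Combining the bounds, tw(G) = 3.

Treewidth 3.
Bags: B1 = {1, 2, 4, 5}  B2 = {1, 2, 3, 5}
Tree: B1–B2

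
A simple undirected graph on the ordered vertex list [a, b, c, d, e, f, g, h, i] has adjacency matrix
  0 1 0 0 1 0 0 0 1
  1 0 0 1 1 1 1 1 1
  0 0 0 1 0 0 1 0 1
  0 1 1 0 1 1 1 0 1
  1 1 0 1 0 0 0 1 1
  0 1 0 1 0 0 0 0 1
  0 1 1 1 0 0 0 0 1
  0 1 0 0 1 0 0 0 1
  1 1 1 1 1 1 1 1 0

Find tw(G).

3

A width-3 tree decomposition is:
Bags: B1 = {c, d, g, i}  B2 = {b, d, g, i}  B3 = {b, d, e, i}  B4 = {a, b, e, i}  B5 = {b, e, h, i}  B6 = {b, d, f, i}
Tree: B1–B2, B2–B3, B3–B4, B4–B5, B2–B6
Every bag has size at most 4, so the width is 4 − 1 = 3 and tw(G) ≤ 3. On the other hand G contains the 4-clique {c, d, g, i}. A clique must lie in a single bag of any decomposition, so no decomposition can have width below 3. Hence tw(G) = 3 exactly.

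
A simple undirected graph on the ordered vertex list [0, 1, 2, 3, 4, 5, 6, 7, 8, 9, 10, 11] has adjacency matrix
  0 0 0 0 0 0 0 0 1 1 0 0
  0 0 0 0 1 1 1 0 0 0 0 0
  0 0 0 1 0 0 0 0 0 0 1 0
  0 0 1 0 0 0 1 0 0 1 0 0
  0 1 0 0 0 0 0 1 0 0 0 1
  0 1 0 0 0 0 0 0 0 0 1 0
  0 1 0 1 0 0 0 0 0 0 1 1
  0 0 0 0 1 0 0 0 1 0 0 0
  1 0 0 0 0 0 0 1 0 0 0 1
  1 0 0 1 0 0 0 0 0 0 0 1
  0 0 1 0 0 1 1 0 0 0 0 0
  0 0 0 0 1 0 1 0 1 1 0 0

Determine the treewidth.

A width-3 tree decomposition is:
Bags: B1 = {2, 3, 5, 10}  B2 = {3, 5, 6, 10}  B3 = {1, 3, 5, 6}  B4 = {1, 3, 6, 9}  B5 = {1, 6, 9, 11}  B6 = {1, 4, 9, 11}  B7 = {0, 4, 9, 11}  B8 = {0, 4, 8, 11}  B9 = {0, 4, 7, 8}
Tree: B1–B2, B2–B3, B3–B4, B4–B5, B5–B6, B6–B7, B7–B8, B8–B9
Every bag has size at most 4, so the width is 4 − 1 = 3 and tw(G) ≤ 3. For the lower bound: the 4 vertex sets {2,5,10}, {3}, {6}, {1,4,9,11} are disjoint, each induces a connected subgraph, and every pair is joined by at least one edge of G. Contracting each set to a single vertex therefore yields K_{4} as a minor, and since treewidth is minor-monotone, tw(G) ≥ tw(K_{4}) = 3. Hence tw(G) = 3 exactly.

3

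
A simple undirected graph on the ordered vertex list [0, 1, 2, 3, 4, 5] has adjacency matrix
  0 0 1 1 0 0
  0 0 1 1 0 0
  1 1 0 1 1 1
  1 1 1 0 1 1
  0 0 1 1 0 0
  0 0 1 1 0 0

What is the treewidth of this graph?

2

A width-2 tree decomposition is:
Bags: B1 = {2, 3, 5}  B2 = {2, 3, 4}  B3 = {0, 2, 3}  B4 = {1, 2, 3}
Tree: B1–B2, B2–B3, B3–B4
The largest bag has 3 vertices, giving width 2; this decomposition certifies tw(G) ≤ 2. Conversely, {0, 2, 3} is a clique of size 3, and the vertices of any clique must share a bag in every tree decomposition; so some bag has ≥ 3 vertices and tw(G) ≥ 2. The upper and lower bounds meet at 2, so that is the treewidth.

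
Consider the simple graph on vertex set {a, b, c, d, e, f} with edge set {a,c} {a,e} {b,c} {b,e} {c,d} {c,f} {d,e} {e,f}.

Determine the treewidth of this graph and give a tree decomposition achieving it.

The largest bag has 3 vertices, giving width 2; this decomposition certifies tw(G) ≤ 2. The edges b–c–f–e–b form a cycle, so G is not a tree and its treewidth is at least 2. Hence tw(G) = 2 exactly.

Treewidth 2.
Bags: B1 = {b, c, e}  B2 = {c, e, f}  B3 = {a, c, e}  B4 = {c, d, e}
Tree: B1–B2, B2–B3, B3–B4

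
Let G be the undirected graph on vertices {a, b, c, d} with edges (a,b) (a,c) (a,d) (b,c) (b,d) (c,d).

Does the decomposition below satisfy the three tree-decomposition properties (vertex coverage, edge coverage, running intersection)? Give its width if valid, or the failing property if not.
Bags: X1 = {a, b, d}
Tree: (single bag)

A tree decomposition must satisfy three properties: every vertex lies in some bag; for every edge, both endpoints lie together in some bag; and for every vertex, the bags containing it form a connected subtree. Here vertex c appears in no bag, so the decomposition is invalid.

No — vertex c appears in no bag.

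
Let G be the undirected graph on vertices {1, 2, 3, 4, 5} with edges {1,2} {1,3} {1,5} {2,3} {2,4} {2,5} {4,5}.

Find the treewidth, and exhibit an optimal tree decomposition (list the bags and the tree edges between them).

Treewidth 2.
One optimal decomposition is:
Bags: B1 = {2, 4, 5}  B2 = {1, 2, 5}  B3 = {1, 2, 3}
Tree: B1–B2, B2–B3

Every bag has size at most 3, so the width is 3 − 1 = 2 and tw(G) ≤ 2. Conversely, {1, 2, 3} is a clique of size 3, and the vertices of any clique must share a bag in every tree decomposition; so some bag has ≥ 3 vertices and tw(G) ≥ 2. The upper and lower bounds meet at 2, so that is the treewidth.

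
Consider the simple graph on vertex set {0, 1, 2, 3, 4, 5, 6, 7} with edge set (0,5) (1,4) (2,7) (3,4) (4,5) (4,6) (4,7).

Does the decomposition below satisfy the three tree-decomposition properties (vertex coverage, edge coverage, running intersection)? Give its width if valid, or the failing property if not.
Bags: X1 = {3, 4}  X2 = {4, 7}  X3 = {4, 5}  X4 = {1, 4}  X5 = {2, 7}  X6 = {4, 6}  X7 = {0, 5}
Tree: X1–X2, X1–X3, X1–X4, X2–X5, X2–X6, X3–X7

Vertex coverage: the bags together contain {0, 1, 2, 3, 4, 5, 6, 7}, the full vertex set. Edge coverage: each edge of G has both endpoints in at least one bag. Running intersection: for every vertex, the bags containing it form a connected subtree. All three properties hold, so this is a valid tree decomposition of width max|bag| − 1 = 1, and hence tw(G) ≤ 1.

Yes; width 1.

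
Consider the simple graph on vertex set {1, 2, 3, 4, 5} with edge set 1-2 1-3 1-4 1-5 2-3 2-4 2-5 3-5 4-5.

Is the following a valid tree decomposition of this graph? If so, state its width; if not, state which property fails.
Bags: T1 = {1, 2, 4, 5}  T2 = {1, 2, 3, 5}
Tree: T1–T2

Yes; width 3.

Vertex coverage: the bags together contain {1, 2, 3, 4, 5}, the full vertex set. Edge coverage: each edge of G has both endpoints in at least one bag. Running intersection: for every vertex, the bags containing it form a connected subtree. All three properties hold, so this is a valid tree decomposition of width max|bag| − 1 = 3, and hence tw(G) ≤ 3.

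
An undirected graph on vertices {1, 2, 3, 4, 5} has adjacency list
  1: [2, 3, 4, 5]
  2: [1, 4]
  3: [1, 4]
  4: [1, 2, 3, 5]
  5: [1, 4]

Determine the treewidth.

A width-2 tree decomposition is:
Bags: B1 = {1, 3, 4}  B2 = {1, 4, 5}  B3 = {1, 2, 4}
Tree: B1–B2, B2–B3
Every bag has size at most 3, so the width is 3 − 1 = 2 and tw(G) ≤ 2. Conversely, {1, 2, 4} is a clique of size 3, and the vertices of any clique must share a bag in every tree decomposition; so some bag has ≥ 3 vertices and tw(G) ≥ 2. Combining the bounds, tw(G) = 2.

2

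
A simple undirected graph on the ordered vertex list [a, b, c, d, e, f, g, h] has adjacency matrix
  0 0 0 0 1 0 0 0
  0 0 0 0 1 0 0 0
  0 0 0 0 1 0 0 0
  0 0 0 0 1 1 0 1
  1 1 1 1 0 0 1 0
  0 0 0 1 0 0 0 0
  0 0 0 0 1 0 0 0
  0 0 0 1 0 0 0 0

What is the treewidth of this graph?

1

A width-1 tree decomposition is:
Bags: B1 = {d, f}  B2 = {d, h}  B3 = {d, e}  B4 = {e, g}  B5 = {b, e}  B6 = {c, e}  B7 = {a, e}
Tree: B1–B2, B2–B3, B3–B4, B3–B5, B3–B6, B6–B7
Each bag holds 2 vertices, so the decomposition has width 1, which upper-bounds the treewidth. G has an edge, so its treewidth is at least 1. Therefore the treewidth is 1.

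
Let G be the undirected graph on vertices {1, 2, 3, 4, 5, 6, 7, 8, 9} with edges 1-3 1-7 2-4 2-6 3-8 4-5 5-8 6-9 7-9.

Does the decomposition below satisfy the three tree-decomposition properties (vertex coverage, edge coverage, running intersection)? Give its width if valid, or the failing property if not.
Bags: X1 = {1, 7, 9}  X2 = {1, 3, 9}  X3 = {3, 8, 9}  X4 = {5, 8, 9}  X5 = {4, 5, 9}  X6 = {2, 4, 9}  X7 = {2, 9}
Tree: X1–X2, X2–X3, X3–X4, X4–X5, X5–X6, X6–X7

No — vertex 6 appears in no bag.

A tree decomposition must satisfy three properties: every vertex lies in some bag; for every edge, both endpoints lie together in some bag; and for every vertex, the bags containing it form a connected subtree. Here vertex 6 appears in no bag, so the decomposition is invalid.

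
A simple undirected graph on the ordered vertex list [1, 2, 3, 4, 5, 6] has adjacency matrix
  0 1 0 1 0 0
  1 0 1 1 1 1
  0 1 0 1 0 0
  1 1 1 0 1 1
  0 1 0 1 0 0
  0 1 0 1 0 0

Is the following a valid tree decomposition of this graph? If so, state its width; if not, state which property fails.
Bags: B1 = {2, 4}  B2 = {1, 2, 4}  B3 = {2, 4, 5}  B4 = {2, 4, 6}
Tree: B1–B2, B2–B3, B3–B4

No — vertex 3 appears in no bag.

A tree decomposition must satisfy three properties: every vertex lies in some bag; for every edge, both endpoints lie together in some bag; and for every vertex, the bags containing it form a connected subtree. Here vertex 3 appears in no bag, so the decomposition is invalid.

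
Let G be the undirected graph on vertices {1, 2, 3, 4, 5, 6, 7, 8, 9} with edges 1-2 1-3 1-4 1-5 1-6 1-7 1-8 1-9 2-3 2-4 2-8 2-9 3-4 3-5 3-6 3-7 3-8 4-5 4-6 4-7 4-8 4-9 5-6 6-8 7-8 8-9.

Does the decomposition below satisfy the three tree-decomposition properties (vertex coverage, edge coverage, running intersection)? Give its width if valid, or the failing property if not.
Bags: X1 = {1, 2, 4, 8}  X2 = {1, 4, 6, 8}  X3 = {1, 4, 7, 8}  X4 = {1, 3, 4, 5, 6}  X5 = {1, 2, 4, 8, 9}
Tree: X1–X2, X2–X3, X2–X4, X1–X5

A tree decomposition must satisfy three properties: every vertex lies in some bag; for every edge, both endpoints lie together in some bag; and for every vertex, the bags containing it form a connected subtree. Here edge (3,8) lies in no bag, so the decomposition is invalid.

No — edge (3,8) lies in no bag.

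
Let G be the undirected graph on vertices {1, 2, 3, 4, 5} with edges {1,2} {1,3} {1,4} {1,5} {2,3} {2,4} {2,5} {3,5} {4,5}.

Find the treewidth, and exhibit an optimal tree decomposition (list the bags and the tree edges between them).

Treewidth 3.
Bags: B1 = {1, 2, 4, 5}  B2 = {1, 2, 3, 5}
Tree: B1–B2

Every bag has size at most 4, so the width is 4 − 1 = 3 and tw(G) ≤ 3. Conversely, {1, 2, 3, 5} is a clique of size 4, and the vertices of any clique must share a bag in every tree decomposition; so some bag has ≥ 4 vertices and tw(G) ≥ 3. Combining the bounds, tw(G) = 3.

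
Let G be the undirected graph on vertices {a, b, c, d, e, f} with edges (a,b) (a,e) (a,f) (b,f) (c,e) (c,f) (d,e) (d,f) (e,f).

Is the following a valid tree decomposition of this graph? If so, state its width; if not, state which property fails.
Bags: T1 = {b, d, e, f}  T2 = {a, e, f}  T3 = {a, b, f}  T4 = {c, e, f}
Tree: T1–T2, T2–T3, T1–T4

A tree decomposition must satisfy three properties: every vertex lies in some bag; for every edge, both endpoints lie together in some bag; and for every vertex, the bags containing it form a connected subtree. Here bags containing vertex b are not connected in the tree, so the decomposition is invalid.

No — bags containing vertex b are not connected in the tree.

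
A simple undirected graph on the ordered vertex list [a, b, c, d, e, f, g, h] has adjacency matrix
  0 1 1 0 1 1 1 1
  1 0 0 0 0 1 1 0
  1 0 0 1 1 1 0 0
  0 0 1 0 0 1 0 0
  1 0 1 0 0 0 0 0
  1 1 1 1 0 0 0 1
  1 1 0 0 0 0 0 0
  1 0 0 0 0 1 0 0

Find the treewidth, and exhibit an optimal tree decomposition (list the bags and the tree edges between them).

Treewidth 2.
One optimal decomposition is:
Bags: B1 = {a, b, g}  B2 = {a, b, f}  B3 = {a, c, f}  B4 = {a, f, h}  B5 = {a, c, e}  B6 = {c, d, f}
Tree: B1–B2, B2–B3, B3–B4, B3–B5, B3–B6

The largest bag has 3 vertices, giving width 2; this decomposition certifies tw(G) ≤ 2. For the lower bound, the 3 vertices {c, d, f} are pairwise adjacent, and any tree decomposition puts a clique entirely inside one bag — forcing width ≥ 2. Hence tw(G) = 2 exactly.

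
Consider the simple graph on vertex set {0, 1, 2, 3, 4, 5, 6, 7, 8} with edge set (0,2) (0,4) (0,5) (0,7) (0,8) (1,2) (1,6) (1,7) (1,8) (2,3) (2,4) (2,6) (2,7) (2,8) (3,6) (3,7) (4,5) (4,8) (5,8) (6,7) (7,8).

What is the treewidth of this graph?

A width-3 tree decomposition is:
Bags: B1 = {1, 2, 7, 8}  B2 = {1, 2, 6, 7}  B3 = {0, 2, 7, 8}  B4 = {2, 3, 6, 7}  B5 = {0, 2, 4, 8}  B6 = {0, 4, 5, 8}
Tree: B1–B2, B1–B3, B2–B4, B3–B5, B5–B6
Each bag holds 4 vertices, so the decomposition has width 3, which upper-bounds the treewidth. Conversely, {0, 2, 4, 8} is a clique of size 4, and the vertices of any clique must share a bag in every tree decomposition; so some bag has ≥ 4 vertices and tw(G) ≥ 3. Hence tw(G) = 3 exactly.

3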